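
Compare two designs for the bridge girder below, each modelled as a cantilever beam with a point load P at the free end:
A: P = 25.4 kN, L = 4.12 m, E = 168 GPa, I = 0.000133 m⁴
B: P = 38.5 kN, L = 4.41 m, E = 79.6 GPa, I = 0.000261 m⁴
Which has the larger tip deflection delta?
Model: a cantilever beam with a point load P at the free end, so delta = (P·L^3) / (3·E·I) (SI units).
  A: delta = (25400 × 4.12^3) / (3 × (1.68 × 10¹¹) × 0.000133) = 0.0265 m = 26.5 mm
  B: delta = (38500 × 4.41^3) / (3 × (7.96 × 10¹⁰) × 0.000261) = 0.05298 m = 52.98 mm
52.98 mm > 26.5 mm, so B is larger.
Final answer: B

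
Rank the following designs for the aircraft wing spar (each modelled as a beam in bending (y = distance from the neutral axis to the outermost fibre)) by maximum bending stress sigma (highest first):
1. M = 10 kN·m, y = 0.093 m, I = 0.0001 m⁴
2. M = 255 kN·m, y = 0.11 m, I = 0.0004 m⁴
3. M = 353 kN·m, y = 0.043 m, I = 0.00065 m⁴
Model: a beam in bending (y = distance from the neutral axis to the outermost fibre), so sigma = (M·y) / I (SI units).
  Case 1: sigma = (10000 × 0.093) / 0.0001 = 9.3 × 10⁶ Pa = 9.3 MPa
  Case 2: sigma = (255000 × 0.11) / 0.0004 = 7.012 × 10⁷ Pa = 70.12 MPa
  Case 3: sigma = (353000 × 0.043) / 0.00065 = 2.335 × 10⁷ Pa = 23.35 MPa
Ordering: 70.12 MPa (case 2) > 23.35 MPa (case 3) > 9.3 MPa (case 1)
Final answer: 2, 3, 1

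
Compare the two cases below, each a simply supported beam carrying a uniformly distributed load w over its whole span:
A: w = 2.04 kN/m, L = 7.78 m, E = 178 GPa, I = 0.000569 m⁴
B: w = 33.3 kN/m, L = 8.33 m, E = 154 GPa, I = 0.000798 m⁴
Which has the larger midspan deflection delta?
Model: a simply supported beam carrying a uniformly distributed load w over its whole span, so delta = (5·w·L^4) / (384·E·I) (SI units).
  A: delta = (5 × 2040 × 7.78^4) / (384 × (1.78 × 10¹¹) × 0.000569) = 0.0009608 m = 0.9608 mm
  B: delta = (5 × 33300 × 8.33^4) / (384 × (1.54 × 10¹¹) × 0.000798) = 0.01699 m = 16.99 mm
16.99 mm > 0.9608 mm, so B is larger.
Final answer: B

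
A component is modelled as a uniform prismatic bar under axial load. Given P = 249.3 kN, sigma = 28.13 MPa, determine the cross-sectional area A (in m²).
Model: a uniform prismatic bar under axial load, so sigma = P / A.
Solve for A: A = P / sigma.
Convert to SI units:
  P = 249.3 kN = 249300 N
  sigma = 28.13 MPa = 2.813 × 10⁷ Pa
Substitute:
  A = 249300 / (2.813 × 10⁷)
  A = 0.008862 m²
Final answer: A = 0.008862 m²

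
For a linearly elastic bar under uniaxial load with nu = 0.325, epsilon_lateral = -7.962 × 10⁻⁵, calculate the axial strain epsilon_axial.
Model: a linearly elastic bar under uniaxial load, so epsilon_lateral = -nu·epsilon_axial.
Solve for epsilon_axial: epsilon_axial = -epsilon_lateral / nu.
Substitute:
  epsilon_axial = -(-7.962 × 10⁻⁵) / 0.325
  epsilon_axial = 0.000245
Final answer: epsilon_axial = 0.000245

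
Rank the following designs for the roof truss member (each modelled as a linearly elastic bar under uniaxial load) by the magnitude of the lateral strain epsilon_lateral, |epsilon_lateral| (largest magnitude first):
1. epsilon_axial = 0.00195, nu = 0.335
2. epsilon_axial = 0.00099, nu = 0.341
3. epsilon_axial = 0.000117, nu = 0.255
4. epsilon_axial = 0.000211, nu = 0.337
Model: a linearly elastic bar under uniaxial load, so epsilon_lateral = -nu·epsilon_axial (SI units).
  Case 1: epsilon_lateral = -(0.335 × 0.00195) = -0.0006532
  Case 2: epsilon_lateral = -(0.341 × 0.00099) = -0.0003376
  Case 3: epsilon_lateral = -(0.255 × 0.000117) = -2.984 × 10⁻⁵
  Case 4: epsilon_lateral = -(0.337 × 0.000211) = -7.111 × 10⁻⁵
Ordering by |epsilon_lateral|: 0.0006532 (case 1) > 0.0003376 (case 2) > 7.111 × 10⁻⁵ (case 4) > 2.984 × 10⁻⁵ (case 3)
Final answer: 1, 2, 4, 3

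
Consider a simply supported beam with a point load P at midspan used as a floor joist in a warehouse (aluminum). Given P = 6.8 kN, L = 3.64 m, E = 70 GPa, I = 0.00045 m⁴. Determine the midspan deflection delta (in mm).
Model: a simply supported beam with a point load P at midspan, so delta = (P·L^3) / (48·E·I).
Convert to SI units:
  P = 6.8 kN = 6800 N
  E = 70 GPa = 7 × 10¹⁰ Pa
Substitute:
  delta = (6800 × 3.64^3) / (48 × (7 × 10¹⁰) × 0.00045)
  delta = 0.0002169 m
Convert: delta = 0.0002169 m = 0.2169 mm
Final answer: delta = 0.2169 mm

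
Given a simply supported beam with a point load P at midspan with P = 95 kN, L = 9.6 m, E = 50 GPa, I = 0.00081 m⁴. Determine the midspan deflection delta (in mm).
Model: a simply supported beam with a point load P at midspan, so delta = (P·L^3) / (48·E·I).
Convert to SI units:
  P = 95 kN = 95000 N
  E = 50 GPa = 5 × 10¹⁰ Pa
Substitute:
  delta = (95000 × 9.6^3) / (48 × (5 × 10¹⁰) × 0.00081)
  delta = 0.04324 m
Convert: delta = 0.04324 m = 43.24 mm
Final answer: delta = 43.24 mm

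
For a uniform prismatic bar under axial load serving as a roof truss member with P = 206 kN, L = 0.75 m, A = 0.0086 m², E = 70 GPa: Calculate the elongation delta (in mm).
Model: a uniform prismatic bar under axial load, so delta = (P·L) / (A·E).
Convert to SI units:
  P = 206 kN = 206000 N
  E = 70 GPa = 7 × 10¹⁰ Pa
Substitute:
  delta = (206000 × 0.75) / (0.0086 × (7 × 10¹⁰))
  delta = 0.0002566 m
Convert: delta = 0.0002566 m = 0.2566 mm
Final answer: delta = 0.2566 mm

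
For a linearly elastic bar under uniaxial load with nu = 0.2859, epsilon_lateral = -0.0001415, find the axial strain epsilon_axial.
Model: a linearly elastic bar under uniaxial load, so epsilon_lateral = -nu·epsilon_axial.
Solve for epsilon_axial: epsilon_axial = -epsilon_lateral / nu.
Substitute:
  epsilon_axial = -(-0.0001415) / 0.2859
  epsilon_axial = 0.0004949
Final answer: epsilon_axial = 0.0004949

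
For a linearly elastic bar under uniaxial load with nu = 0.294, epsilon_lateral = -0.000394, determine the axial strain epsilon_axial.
Model: a linearly elastic bar under uniaxial load, so epsilon_lateral = -nu·epsilon_axial.
Solve for epsilon_axial: epsilon_axial = -epsilon_lateral / nu.
Substitute:
  epsilon_axial = -(-0.000394) / 0.294
  epsilon_axial = 0.00134
Final answer: epsilon_axial = 0.00134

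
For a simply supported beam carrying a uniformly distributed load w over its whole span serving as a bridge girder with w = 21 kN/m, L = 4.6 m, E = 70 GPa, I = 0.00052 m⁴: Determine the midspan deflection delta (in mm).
Model: a simply supported beam carrying a uniformly distributed load w over its whole span, so delta = (5·w·L^4) / (384·E·I).
Convert to SI units:
  w = 21 kN/m = 21000 N/m
  E = 70 GPa = 7 × 10¹⁰ Pa
Substitute:
  delta = (5 × 21000 × 4.6^4) / (384 × (7 × 10¹⁰) × 0.00052)
  delta = 0.003363 m
Convert: delta = 0.003363 m = 3.363 mm
Final answer: delta = 3.363 mm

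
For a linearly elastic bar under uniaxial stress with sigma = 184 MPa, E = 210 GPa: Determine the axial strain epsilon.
Model: a linearly elastic bar under uniaxial stress, so epsilon = sigma / E.
Convert to SI units:
  sigma = 184 MPa = 1.84 × 10⁸ Pa
  E = 210 GPa = 2.1 × 10¹¹ Pa
Substitute:
  epsilon = (1.84 × 10⁸) / (2.1 × 10¹¹)
  epsilon = 0.0008762
Final answer: epsilon = 0.0008762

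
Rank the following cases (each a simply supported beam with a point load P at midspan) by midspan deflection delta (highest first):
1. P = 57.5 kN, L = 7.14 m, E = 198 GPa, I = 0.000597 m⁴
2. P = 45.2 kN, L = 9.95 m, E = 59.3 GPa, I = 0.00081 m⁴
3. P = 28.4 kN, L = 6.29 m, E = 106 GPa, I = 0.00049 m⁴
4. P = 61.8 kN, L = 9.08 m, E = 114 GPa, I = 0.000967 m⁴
Model: a simply supported beam with a point load P at midspan, so delta = (P·L^3) / (48·E·I) (SI units).
  Case 1: delta = (57500 × 7.14^3) / (48 × (1.98 × 10¹¹) × 0.000597) = 0.003689 m = 3.689 mm
  Case 2: delta = (45200 × 9.95^3) / (48 × (5.93 × 10¹⁰) × 0.00081) = 0.01931 m = 19.31 mm
  Case 3: delta = (28400 × 6.29^3) / (48 × (1.06 × 10¹¹) × 0.00049) = 0.002835 m = 2.835 mm
  Case 4: delta = (61800 × 9.08^3) / (48 × (1.14 × 10¹¹) × 0.000967) = 0.008743 m = 8.743 mm
Ordering: 19.31 mm (case 2) > 8.743 mm (case 4) > 3.689 mm (case 1) > 2.835 mm (case 3)
Final answer: 2, 4, 1, 3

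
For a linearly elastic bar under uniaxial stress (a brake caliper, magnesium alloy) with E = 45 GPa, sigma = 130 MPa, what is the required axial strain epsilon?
Model: a linearly elastic bar under uniaxial stress, so sigma = E·epsilon.
Solve for epsilon: epsilon = sigma / E.
Convert to SI units:
  E = 45 GPa = 4.5 × 10¹⁰ Pa
  sigma = 130 MPa = 1.3 × 10⁸ Pa
Substitute:
  epsilon = (1.3 × 10⁸) / (4.5 × 10¹⁰)
  epsilon = 0.002889
Final answer: epsilon = 0.002889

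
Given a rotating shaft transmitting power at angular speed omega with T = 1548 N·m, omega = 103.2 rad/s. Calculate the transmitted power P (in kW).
Model: a rotating shaft transmitting power at angular speed omega, so P = T·omega.
Substitute:
  P = 1548 × 103.2
  P = 159800 W
Convert: P = 159800 W = 159.8 kW
Final answer: P = 159.8 kW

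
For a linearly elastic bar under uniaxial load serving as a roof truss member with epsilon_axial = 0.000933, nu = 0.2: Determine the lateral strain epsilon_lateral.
Model: a linearly elastic bar under uniaxial load, so epsilon_lateral = -nu·epsilon_axial.
Substitute:
  epsilon_lateral = -(0.2 × 0.000933)
  epsilon_lateral = -0.0001866
Final answer: epsilon_lateral = -0.0001866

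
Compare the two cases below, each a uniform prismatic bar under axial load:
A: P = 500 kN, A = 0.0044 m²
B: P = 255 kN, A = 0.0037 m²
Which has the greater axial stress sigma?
Model: a uniform prismatic bar under axial load, so sigma = P / A (SI units).
  A: sigma = 500000 / 0.0044 = 1.136 × 10⁸ Pa = 113.6 MPa
  B: sigma = 255000 / 0.0037 = 6.892 × 10⁷ Pa = 68.92 MPa
113.6 MPa > 68.92 MPa, so A is larger.
Final answer: A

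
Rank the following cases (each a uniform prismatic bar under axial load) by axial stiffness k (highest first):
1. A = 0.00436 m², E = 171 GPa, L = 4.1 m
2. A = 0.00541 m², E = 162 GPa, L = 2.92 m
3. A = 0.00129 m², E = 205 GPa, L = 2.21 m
Model: a uniform prismatic bar under axial load, so k = (A·E) / L (SI units).
  Case 1: k = (0.00436 × (1.71 × 10¹¹)) / 4.1 = 1.818 × 10⁸ N/m = 181.8 MN/m
  Case 2: k = (0.00541 × (1.62 × 10¹¹)) / 2.92 = 3.001 × 10⁸ N/m = 300.1 MN/m
  Case 3: k = (0.00129 × (2.05 × 10¹¹)) / 2.21 = 1.197 × 10⁸ N/m = 119.7 MN/m
Ordering: 300.1 MN/m (case 2) > 181.8 MN/m (case 1) > 119.7 MN/m (case 3)
Final answer: 2, 1, 3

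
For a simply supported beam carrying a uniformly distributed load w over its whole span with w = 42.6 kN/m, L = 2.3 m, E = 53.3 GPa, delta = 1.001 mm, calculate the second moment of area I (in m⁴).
Model: a simply supported beam carrying a uniformly distributed load w over its whole span, so delta = (5·w·L^4) / (384·E·I).
Solve for I: I = (5·w·L^4) / (384·delta·E).
Convert to SI units:
  w = 42.6 kN/m = 42600 N/m
  E = 53.3 GPa = 5.33 × 10¹⁰ Pa
  delta = 1.001 mm = 0.001001 m
Substitute:
  I = (5 × 42600 × 2.3^4) / (384 × 0.001001 × (5.33 × 10¹⁰))
  I = 0.0002909 m⁴
Final answer: I = 0.0002909 m⁴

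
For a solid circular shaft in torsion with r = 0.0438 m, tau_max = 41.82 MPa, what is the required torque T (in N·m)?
Model: a solid circular shaft in torsion, so tau_max = (2·T) / (π·r^3).
Solve for T: T = (π·tau_max·r^3) / 2.
Convert to SI units:
  tau_max = 41.82 MPa = 4.182 × 10⁷ Pa
Substitute:
  T = (π × (4.182 × 10⁷) × 0.0438^3) / 2
  T = 5520 N·m
Final answer: T = 5520 N·m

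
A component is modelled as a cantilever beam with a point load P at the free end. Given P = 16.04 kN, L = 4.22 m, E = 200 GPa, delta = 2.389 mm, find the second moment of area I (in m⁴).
Model: a cantilever beam with a point load P at the free end, so delta = (P·L^3) / (3·E·I).
Solve for I: I = (P·L^3) / (3·delta·E).
Convert to SI units:
  P = 16.04 kN = 16040 N
  E = 200 GPa = 2 × 10¹¹ Pa
  delta = 2.389 mm = 0.002389 m
Substitute:
  I = (16040 × 4.22^3) / (3 × 0.002389 × (2 × 10¹¹))
  I = 0.000841 m⁴
Final answer: I = 0.000841 m⁴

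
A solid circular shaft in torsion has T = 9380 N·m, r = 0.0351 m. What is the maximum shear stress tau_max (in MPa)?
Model: a solid circular shaft in torsion, so tau_max = (2·T) / (π·r^3).
Substitute:
  tau_max = (2 × 9380) / (π × 0.0351^3)
  tau_max = 1.381 × 10⁸ Pa
Convert: tau_max = 1.381 × 10⁸ Pa = 138.1 MPa
Final answer: tau_max = 138.1 MPa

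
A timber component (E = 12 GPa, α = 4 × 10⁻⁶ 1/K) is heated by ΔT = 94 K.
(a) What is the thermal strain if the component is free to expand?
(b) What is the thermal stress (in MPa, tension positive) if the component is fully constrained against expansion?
(a) Free thermal strain ε_th = α·ΔT = (4 × 10⁻⁶) × 94 = 0.000376
(b) Fully constrained, the expansion is suppressed, so σ = -E·α·ΔT. Convert E = 12 GPa = 1.2 × 10¹⁰ Pa.
  σ = -(1.2 × 10¹⁰) × (4 × 10⁻⁶) × 94 = -4.512 × 10⁶ Pa = -4.512 MPa (compressive)
Final answer: (a) ε_th = 0.000376, (b) σ = -4.512 MPa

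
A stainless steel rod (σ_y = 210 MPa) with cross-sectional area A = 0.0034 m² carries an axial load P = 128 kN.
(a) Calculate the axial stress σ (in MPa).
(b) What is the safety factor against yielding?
(a) Axial stress σ = P/A. Convert P = 128 kN = 128000 N.
  σ = 128000 / 0.0034 = 3.765 × 10⁷ Pa = 37.65 MPa
(b) Safety factor SF = σ_y/σ = 210 / 37.65 = 5.578
Final answer: (a) σ = 37.65 MPa, (b) SF = 5.578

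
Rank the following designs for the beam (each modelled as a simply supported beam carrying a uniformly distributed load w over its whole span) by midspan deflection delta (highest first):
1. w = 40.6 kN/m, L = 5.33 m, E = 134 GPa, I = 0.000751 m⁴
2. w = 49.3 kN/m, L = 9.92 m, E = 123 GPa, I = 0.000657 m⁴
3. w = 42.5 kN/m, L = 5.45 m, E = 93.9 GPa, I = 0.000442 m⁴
Model: a simply supported beam carrying a uniformly distributed load w over its whole span, so delta = (5·w·L^4) / (384·E·I) (SI units).
  Case 1: delta = (5 × 40600 × 5.33^4) / (384 × (1.34 × 10¹¹) × 0.000751) = 0.00424 m = 4.24 mm
  Case 2: delta = (5 × 49300 × 9.92^4) / (384 × (1.23 × 10¹¹) × 0.000657) = 0.07692 m = 76.92 mm
  Case 3: delta = (5 × 42500 × 5.45^4) / (384 × (9.39 × 10¹⁰) × 0.000442) = 0.01176 m = 11.76 mm
Ordering: 76.92 mm (case 2) > 11.76 mm (case 3) > 4.24 mm (case 1)
Final answer: 2, 3, 1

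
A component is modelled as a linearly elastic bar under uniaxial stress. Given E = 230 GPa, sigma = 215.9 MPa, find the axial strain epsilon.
Model: a linearly elastic bar under uniaxial stress, so sigma = E·epsilon.
Solve for epsilon: epsilon = sigma / E.
Convert to SI units:
  E = 230 GPa = 2.3 × 10¹¹ Pa
  sigma = 215.9 MPa = 2.159 × 10⁸ Pa
Substitute:
  epsilon = (2.159 × 10⁸) / (2.3 × 10¹¹)
  epsilon = 0.0009387
Final answer: epsilon = 0.0009387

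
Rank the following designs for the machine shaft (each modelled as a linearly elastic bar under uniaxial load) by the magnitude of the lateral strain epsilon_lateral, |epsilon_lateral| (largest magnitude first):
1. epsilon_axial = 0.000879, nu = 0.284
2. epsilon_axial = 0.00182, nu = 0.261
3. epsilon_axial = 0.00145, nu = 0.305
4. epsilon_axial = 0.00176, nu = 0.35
Model: a linearly elastic bar under uniaxial load, so epsilon_lateral = -nu·epsilon_axial (SI units).
  Case 1: epsilon_lateral = -(0.284 × 0.000879) = -0.0002496
  Case 2: epsilon_lateral = -(0.261 × 0.00182) = -0.000475
  Case 3: epsilon_lateral = -(0.305 × 0.00145) = -0.0004422
  Case 4: epsilon_lateral = -(0.35 × 0.00176) = -0.000616
Ordering by |epsilon_lateral|: 0.000616 (case 4) > 0.000475 (case 2) > 0.0004422 (case 3) > 0.0002496 (case 1)
Final answer: 4, 2, 3, 1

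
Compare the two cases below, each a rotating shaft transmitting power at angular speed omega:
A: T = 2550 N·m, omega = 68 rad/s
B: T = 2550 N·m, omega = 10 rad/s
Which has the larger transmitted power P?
Model: a rotating shaft transmitting power at angular speed omega, so P = T·omega (SI units).
  A: P = 2550 × 68 = 173400 W = 173.4 kW
  B: P = 2550 × 10 = 25500 W = 25.5 kW
173.4 kW > 25.5 kW, so A is larger.
Final answer: A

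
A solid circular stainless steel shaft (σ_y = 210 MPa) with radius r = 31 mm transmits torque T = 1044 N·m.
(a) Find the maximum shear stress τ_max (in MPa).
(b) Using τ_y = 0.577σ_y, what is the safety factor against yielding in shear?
(a) For a solid circular shaft, τ_max = T·r/J with J = π·r^4/2, i.e. τ_max = 2·T / (π·r^3). Convert r = 31 mm = 0.031 m.
  τ_max = (2 × 1044) / (π × 0.031^3) = 2.231 × 10⁷ Pa = 22.31 MPa
(b) τ_y = 0.577 × 210 = 121.17 MPa
  SF = τ_y/τ_max = 121.17 / 22.31 = 5.431
Final answer: (a) τ_max = 22.31 MPa, (b) SF = 5.431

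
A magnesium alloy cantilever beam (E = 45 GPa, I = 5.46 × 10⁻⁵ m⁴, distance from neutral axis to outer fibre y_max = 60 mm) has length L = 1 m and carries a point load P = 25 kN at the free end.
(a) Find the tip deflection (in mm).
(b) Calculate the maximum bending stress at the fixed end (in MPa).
(a) Tip deflection of a cantilever with an end point load: δ = P·L^3 / (3·E·I). Convert P = 25 kN = 25000 N, E = 45 GPa = 4.5 × 10¹⁰ Pa.
  δ = (25000 × 1^3) / (3 × (4.5 × 10¹⁰) × (5.46 × 10⁻⁵)) = 0.003392 m = 3.392 mm
(b) Maximum bending moment at the fixed end: M = P·L = 25000 × 1 = 25000 N·m. Convert y_max = 60 mm = 0.06 m.
  σ = M·y_max / I = (25000 × 0.06) / (5.46 × 10⁻⁵) = 2.747 × 10⁷ Pa = 27.47 MPa
Final answer: (a) δ = 3.392 mm, (b) σ = 27.47 MPa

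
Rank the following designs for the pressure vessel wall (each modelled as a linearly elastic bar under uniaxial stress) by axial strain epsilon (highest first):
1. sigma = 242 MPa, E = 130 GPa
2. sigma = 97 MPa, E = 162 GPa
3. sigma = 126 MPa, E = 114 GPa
Model: a linearly elastic bar under uniaxial stress, so epsilon = sigma / E (SI units).
  Case 1: epsilon = (2.42 × 10⁸) / (1.3 × 10¹¹) = 0.001862
  Case 2: epsilon = (9.7 × 10⁷) / (1.62 × 10¹¹) = 0.0005988
  Case 3: epsilon = (1.26 × 10⁸) / (1.14 × 10¹¹) = 0.001105
Ordering: 0.001862 (case 1) > 0.001105 (case 3) > 0.0005988 (case 2)
Final answer: 1, 3, 2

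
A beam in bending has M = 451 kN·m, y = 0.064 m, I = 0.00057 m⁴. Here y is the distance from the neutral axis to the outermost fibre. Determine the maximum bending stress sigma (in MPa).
Model: a beam in bending, so sigma = (M·y) / I.
Convert to SI units:
  M = 451 kN·m = 451000 N·m
Substitute:
  sigma = (451000 × 0.064) / 0.00057
  sigma = 5.064 × 10⁷ Pa
Convert: sigma = 5.064 × 10⁷ Pa = 50.64 MPa
Final answer: sigma = 50.64 MPa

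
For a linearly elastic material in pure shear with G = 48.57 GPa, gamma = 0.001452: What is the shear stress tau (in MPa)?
Model: a linearly elastic material in pure shear, so tau = G·gamma.
Convert to SI units:
  G = 48.57 GPa = 4.857 × 10¹⁰ Pa
Substitute:
  tau = (4.857 × 10¹⁰) × 0.001452
  tau = 7.052 × 10⁷ Pa
Convert: tau = 7.052 × 10⁷ Pa = 70.52 MPa
Final answer: tau = 70.52 MPa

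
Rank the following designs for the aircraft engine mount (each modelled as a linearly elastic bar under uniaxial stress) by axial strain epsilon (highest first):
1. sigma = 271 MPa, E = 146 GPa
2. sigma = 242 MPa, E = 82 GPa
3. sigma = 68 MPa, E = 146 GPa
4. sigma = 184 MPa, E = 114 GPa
Model: a linearly elastic bar under uniaxial stress, so epsilon = sigma / E (SI units).
  Case 1: epsilon = (2.71 × 10⁸) / (1.46 × 10¹¹) = 0.001856
  Case 2: epsilon = (2.42 × 10⁸) / (8.2 × 10¹⁰) = 0.002951
  Case 3: epsilon = (6.8 × 10⁷) / (1.46 × 10¹¹) = 0.0004658
  Case 4: epsilon = (1.84 × 10⁸) / (1.14 × 10¹¹) = 0.001614
Ordering: 0.002951 (case 2) > 0.001856 (case 1) > 0.001614 (case 4) > 0.0004658 (case 3)
Final answer: 2, 1, 4, 3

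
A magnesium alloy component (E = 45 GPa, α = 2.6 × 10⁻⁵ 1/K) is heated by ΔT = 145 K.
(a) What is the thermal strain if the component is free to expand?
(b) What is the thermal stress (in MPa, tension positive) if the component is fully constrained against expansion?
(a) Free thermal strain ε_th = α·ΔT = (2.6 × 10⁻⁵) × 145 = 0.00377
(b) Fully constrained, the expansion is suppressed, so σ = -E·α·ΔT. Convert E = 45 GPa = 4.5 × 10¹⁰ Pa.
  σ = -(4.5 × 10¹⁰) × (2.6 × 10⁻⁵) × 145 = -1.696 × 10⁸ Pa = -169.6 MPa (compressive)
Final answer: (a) ε_th = 0.00377, (b) σ = -169.6 MPa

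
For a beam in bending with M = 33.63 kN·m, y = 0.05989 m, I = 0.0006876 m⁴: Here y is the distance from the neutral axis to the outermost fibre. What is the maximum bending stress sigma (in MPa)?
Model: a beam in bending, so sigma = (M·y) / I.
Convert to SI units:
  M = 33.63 kN·m = 33630 N·m
Substitute:
  sigma = (33630 × 0.05989) / 0.0006876
  sigma = 2.929 × 10⁶ Pa
Convert: sigma = 2.929 × 10⁶ Pa = 2.929 MPa
Final answer: sigma = 2.929 MPa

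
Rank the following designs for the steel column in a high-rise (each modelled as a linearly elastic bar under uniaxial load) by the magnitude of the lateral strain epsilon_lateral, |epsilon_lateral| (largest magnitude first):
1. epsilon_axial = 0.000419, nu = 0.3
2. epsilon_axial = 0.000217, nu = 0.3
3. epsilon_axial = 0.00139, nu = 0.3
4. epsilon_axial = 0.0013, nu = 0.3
Model: a linearly elastic bar under uniaxial load, so epsilon_lateral = -nu·epsilon_axial (SI units).
  Case 1: epsilon_lateral = -(0.3 × 0.000419) = -0.0001257
  Case 2: epsilon_lateral = -(0.3 × 0.000217) = -6.51 × 10⁻⁵
  Case 3: epsilon_lateral = -(0.3 × 0.00139) = -0.000417
  Case 4: epsilon_lateral = -(0.3 × 0.0013) = -0.00039
Ordering by |epsilon_lateral|: 0.000417 (case 3) > 0.00039 (case 4) > 0.0001257 (case 1) > 6.51 × 10⁻⁵ (case 2)
Final answer: 3, 4, 1, 2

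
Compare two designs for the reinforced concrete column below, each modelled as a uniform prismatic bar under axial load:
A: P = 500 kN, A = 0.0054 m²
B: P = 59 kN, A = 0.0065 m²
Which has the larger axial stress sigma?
Model: a uniform prismatic bar under axial load, so sigma = P / A (SI units).
  A: sigma = 500000 / 0.0054 = 9.259 × 10⁷ Pa = 92.59 MPa
  B: sigma = 59000 / 0.0065 = 9.077 × 10⁶ Pa = 9.077 MPa
92.59 MPa > 9.077 MPa, so A is larger.
Final answer: A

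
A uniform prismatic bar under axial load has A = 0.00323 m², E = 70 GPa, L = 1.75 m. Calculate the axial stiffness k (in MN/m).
Model: a uniform prismatic bar under axial load, so k = (A·E) / L.
Convert to SI units:
  E = 70 GPa = 7 × 10¹⁰ Pa
Substitute:
  k = (0.00323 × (7 × 10¹⁰)) / 1.75
  k = 1.292 × 10⁸ N/m
Convert: k = 1.292 × 10⁸ N/m = 129.2 MN/m
Final answer: k = 129.2 MN/m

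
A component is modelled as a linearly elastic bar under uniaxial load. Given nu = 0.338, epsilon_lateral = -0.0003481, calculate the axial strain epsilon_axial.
Model: a linearly elastic bar under uniaxial load, so epsilon_lateral = -nu·epsilon_axial.
Solve for epsilon_axial: epsilon_axial = -epsilon_lateral / nu.
Substitute:
  epsilon_axial = -(-0.0003481) / 0.338
  epsilon_axial = 0.00103
Final answer: epsilon_axial = 0.00103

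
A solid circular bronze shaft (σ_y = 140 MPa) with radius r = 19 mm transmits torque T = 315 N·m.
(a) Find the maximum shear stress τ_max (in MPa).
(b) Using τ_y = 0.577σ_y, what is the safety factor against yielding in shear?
(a) For a solid circular shaft, τ_max = T·r/J with J = π·r^4/2, i.e. τ_max = 2·T / (π·r^3). Convert r = 19 mm = 0.019 m.
  τ_max = (2 × 315) / (π × 0.019^3) = 2.924 × 10⁷ Pa = 29.24 MPa
(b) τ_y = 0.577 × 140 = 80.78 MPa
  SF = τ_y/τ_max = 80.78 / 29.24 = 2.763
Final answer: (a) τ_max = 29.24 MPa, (b) SF = 2.763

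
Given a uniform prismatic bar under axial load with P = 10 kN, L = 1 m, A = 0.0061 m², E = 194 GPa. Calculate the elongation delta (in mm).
Model: a uniform prismatic bar under axial load, so delta = (P·L) / (A·E).
Convert to SI units:
  P = 10 kN = 10000 N
  E = 194 GPa = 1.94 × 10¹¹ Pa
Substitute:
  delta = (10000 × 1) / (0.0061 × (1.94 × 10¹¹))
  delta = 8.45 × 10⁻⁶ m
Convert: delta = 8.45 × 10⁻⁶ m = 0.00845 mm
Final answer: delta = 0.00845 mm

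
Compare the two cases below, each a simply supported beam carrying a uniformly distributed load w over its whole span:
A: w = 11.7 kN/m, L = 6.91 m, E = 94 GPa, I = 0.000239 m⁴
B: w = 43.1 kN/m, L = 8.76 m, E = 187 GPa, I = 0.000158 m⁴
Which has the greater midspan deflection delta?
Model: a simply supported beam carrying a uniformly distributed load w over its whole span, so delta = (5·w·L^4) / (384·E·I) (SI units).
  A: delta = (5 × 11700 × 6.91^4) / (384 × (9.4 × 10¹⁰) × 0.000239) = 0.01546 m = 15.46 mm
  B: delta = (5 × 43100 × 8.76^4) / (384 × (1.87 × 10¹¹) × 0.000158) = 0.1118 m = 111.8 mm
111.8 mm > 15.46 mm, so B is larger.
Final answer: B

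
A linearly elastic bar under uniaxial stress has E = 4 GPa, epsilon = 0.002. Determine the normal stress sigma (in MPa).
Model: a linearly elastic bar under uniaxial stress, so sigma = E·epsilon.
Convert to SI units:
  E = 4 GPa = 4 × 10⁹ Pa
Substitute:
  sigma = (4 × 10⁹) × 0.002
  sigma = 8 × 10⁶ Pa
Convert: sigma = 8 × 10⁶ Pa = 8 MPa
Final answer: sigma = 8 MPa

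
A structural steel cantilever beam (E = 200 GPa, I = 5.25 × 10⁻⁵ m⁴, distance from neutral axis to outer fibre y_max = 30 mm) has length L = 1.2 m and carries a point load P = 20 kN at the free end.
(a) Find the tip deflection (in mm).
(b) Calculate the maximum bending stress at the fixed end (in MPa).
(a) Tip deflection of a cantilever with an end point load: δ = P·L^3 / (3·E·I). Convert P = 20 kN = 20000 N, E = 200 GPa = 2 × 10¹¹ Pa.
  δ = (20000 × 1.2^3) / (3 × (2 × 10¹¹) × (5.25 × 10⁻⁵)) = 0.001097 m = 1.097 mm
(b) Maximum bending moment at the fixed end: M = P·L = 20000 × 1.2 = 24000 N·m. Convert y_max = 30 mm = 0.03 m.
  σ = M·y_max / I = (24000 × 0.03) / (5.25 × 10⁻⁵) = 1.371 × 10⁷ Pa = 13.71 MPa
Final answer: (a) δ = 1.097 mm, (b) σ = 13.71 MPa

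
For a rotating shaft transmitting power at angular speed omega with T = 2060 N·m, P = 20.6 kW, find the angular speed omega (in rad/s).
Model: a rotating shaft transmitting power at angular speed omega, so P = T·omega.
Solve for omega: omega = P / T.
Convert to SI units:
  P = 20.6 kW = 20600 W
Substitute:
  omega = 20600 / 2060
  omega = 10 rad/s
Final answer: omega = 10 rad/s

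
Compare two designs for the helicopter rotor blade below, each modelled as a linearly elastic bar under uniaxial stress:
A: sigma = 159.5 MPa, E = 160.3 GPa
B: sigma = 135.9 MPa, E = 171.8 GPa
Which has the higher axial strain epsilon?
Model: a linearly elastic bar under uniaxial stress, so epsilon = sigma / E (SI units).
  A: epsilon = (1.595 × 10⁸) / (1.603 × 10¹¹) = 0.000995
  B: epsilon = (1.359 × 10⁸) / (1.718 × 10¹¹) = 0.000791
0.000995 > 0.000791, so A is larger.
Final answer: A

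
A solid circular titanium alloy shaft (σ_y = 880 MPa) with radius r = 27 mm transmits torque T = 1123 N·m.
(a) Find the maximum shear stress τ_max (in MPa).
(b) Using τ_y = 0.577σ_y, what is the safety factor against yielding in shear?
(a) For a solid circular shaft, τ_max = T·r/J with J = π·r^4/2, i.e. τ_max = 2·T / (π·r^3). Convert r = 27 mm = 0.027 m.
  τ_max = (2 × 1123) / (π × 0.027^3) = 3.632 × 10⁷ Pa = 36.32 MPa
(b) τ_y = 0.577 × 880 = 507.76 MPa
  SF = τ_y/τ_max = 507.76 / 36.32 = 13.98
Final answer: (a) τ_max = 36.32 MPa, (b) SF = 13.98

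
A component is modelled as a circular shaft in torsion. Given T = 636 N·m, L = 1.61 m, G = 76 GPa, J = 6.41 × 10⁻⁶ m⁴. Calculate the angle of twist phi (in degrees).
Model: a circular shaft in torsion, so phi = (T·L) / (G·J).
Convert to SI units:
  G = 76 GPa = 7.6 × 10¹⁰ Pa
Substitute:
  phi = (636 × 1.61) / ((7.6 × 10¹⁰) × (6.41 × 10⁻⁶))
  phi = 0.002102 rad
Convert to degrees: phi = 0.002102 × 180/π = 0.1204°
Final answer: phi = 0.1204°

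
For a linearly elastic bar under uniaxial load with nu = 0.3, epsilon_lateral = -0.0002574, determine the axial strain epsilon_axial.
Model: a linearly elastic bar under uniaxial load, so epsilon_lateral = -nu·epsilon_axial.
Solve for epsilon_axial: epsilon_axial = -epsilon_lateral / nu.
Substitute:
  epsilon_axial = -(-0.0002574) / 0.3
  epsilon_axial = 0.000858
Final answer: epsilon_axial = 0.000858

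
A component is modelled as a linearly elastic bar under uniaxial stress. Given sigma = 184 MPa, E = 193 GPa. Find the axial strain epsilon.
Model: a linearly elastic bar under uniaxial stress, so epsilon = sigma / E.
Convert to SI units:
  sigma = 184 MPa = 1.84 × 10⁸ Pa
  E = 193 GPa = 1.93 × 10¹¹ Pa
Substitute:
  epsilon = (1.84 × 10⁸) / (1.93 × 10¹¹)
  epsilon = 0.0009534
Final answer: epsilon = 0.0009534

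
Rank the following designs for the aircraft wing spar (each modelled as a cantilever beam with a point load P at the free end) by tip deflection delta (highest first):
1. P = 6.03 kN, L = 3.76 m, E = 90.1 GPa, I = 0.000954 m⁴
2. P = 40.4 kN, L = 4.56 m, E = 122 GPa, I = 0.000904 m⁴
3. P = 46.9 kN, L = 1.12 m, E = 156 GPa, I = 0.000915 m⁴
Model: a cantilever beam with a point load P at the free end, so delta = (P·L^3) / (3·E·I) (SI units).
  Case 1: delta = (6030 × 3.76^3) / (3 × (9.01 × 10¹⁰) × 0.000954) = 0.001243 m = 1.243 mm
  Case 2: delta = (40400 × 4.56^3) / (3 × (1.22 × 10¹¹) × 0.000904) = 0.01158 m = 11.58 mm
  Case 3: delta = (46900 × 1.12^3) / (3 × (1.56 × 10¹¹) × 0.000915) = 0.0001539 m = 0.1539 mm
Ordering: 11.58 mm (case 2) > 1.243 mm (case 1) > 0.1539 mm (case 3)
Final answer: 2, 1, 3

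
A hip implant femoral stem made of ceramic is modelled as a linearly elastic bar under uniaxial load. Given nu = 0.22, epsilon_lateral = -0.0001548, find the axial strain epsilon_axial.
Model: a linearly elastic bar under uniaxial load, so epsilon_lateral = -nu·epsilon_axial.
Solve for epsilon_axial: epsilon_axial = -epsilon_lateral / nu.
Substitute:
  epsilon_axial = -(-0.0001548) / 0.22
  epsilon_axial = 0.0007036
Final answer: epsilon_axial = 0.0007036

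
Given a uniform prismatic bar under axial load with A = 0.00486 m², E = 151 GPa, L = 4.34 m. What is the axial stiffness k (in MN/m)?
Model: a uniform prismatic bar under axial load, so k = (A·E) / L.
Convert to SI units:
  E = 151 GPa = 1.51 × 10¹¹ Pa
Substitute:
  k = (0.00486 × (1.51 × 10¹¹)) / 4.34
  k = 1.691 × 10⁸ N/m
Convert: k = 1.691 × 10⁸ N/m = 169.1 MN/m
Final answer: k = 169.1 MN/m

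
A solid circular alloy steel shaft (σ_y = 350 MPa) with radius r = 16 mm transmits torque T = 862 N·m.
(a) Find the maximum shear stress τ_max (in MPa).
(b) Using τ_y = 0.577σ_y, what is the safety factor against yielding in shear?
(a) For a solid circular shaft, τ_max = T·r/J with J = π·r^4/2, i.e. τ_max = 2·T / (π·r^3). Convert r = 16 mm = 0.016 m.
  τ_max = (2 × 862) / (π × 0.016^3) = 1.34 × 10⁸ Pa = 134 MPa
(b) τ_y = 0.577 × 350 = 201.95 MPa
  SF = τ_y/τ_max = 201.95 / 134 = 1.507
Final answer: (a) τ_max = 134 MPa, (b) SF = 1.507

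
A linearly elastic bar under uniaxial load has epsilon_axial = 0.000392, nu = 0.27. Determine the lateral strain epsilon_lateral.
Model: a linearly elastic bar under uniaxial load, so epsilon_lateral = -nu·epsilon_axial.
Substitute:
  epsilon_lateral = -(0.27 × 0.000392)
  epsilon_lateral = -0.0001058
Final answer: epsilon_lateral = -0.0001058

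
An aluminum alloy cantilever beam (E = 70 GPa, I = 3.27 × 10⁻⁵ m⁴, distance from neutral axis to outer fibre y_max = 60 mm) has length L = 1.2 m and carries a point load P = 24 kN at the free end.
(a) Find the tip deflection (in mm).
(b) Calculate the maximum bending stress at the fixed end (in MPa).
(a) Tip deflection of a cantilever with an end point load: δ = P·L^3 / (3·E·I). Convert P = 24 kN = 24000 N, E = 70 GPa = 7 × 10¹⁰ Pa.
  δ = (24000 × 1.2^3) / (3 × (7 × 10¹⁰) × (3.27 × 10⁻⁵)) = 0.006039 m = 6.039 mm
(b) Maximum bending moment at the fixed end: M = P·L = 24000 × 1.2 = 28800 N·m. Convert y_max = 60 mm = 0.06 m.
  σ = M·y_max / I = (28800 × 0.06) / (3.27 × 10⁻⁵) = 5.284 × 10⁷ Pa = 52.84 MPa
Final answer: (a) δ = 6.039 mm, (b) σ = 52.84 MPa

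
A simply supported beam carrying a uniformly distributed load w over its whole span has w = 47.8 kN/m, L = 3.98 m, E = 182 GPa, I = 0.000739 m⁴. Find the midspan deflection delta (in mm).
Model: a simply supported beam carrying a uniformly distributed load w over its whole span, so delta = (5·w·L^4) / (384·E·I).
Convert to SI units:
  w = 47.8 kN/m = 47800 N/m
  E = 182 GPa = 1.82 × 10¹¹ Pa
Substitute:
  delta = (5 × 47800 × 3.98^4) / (384 × (1.82 × 10¹¹) × 0.000739)
  delta = 0.001161 m
Convert: delta = 0.001161 m = 1.161 mm
Final answer: delta = 1.161 mm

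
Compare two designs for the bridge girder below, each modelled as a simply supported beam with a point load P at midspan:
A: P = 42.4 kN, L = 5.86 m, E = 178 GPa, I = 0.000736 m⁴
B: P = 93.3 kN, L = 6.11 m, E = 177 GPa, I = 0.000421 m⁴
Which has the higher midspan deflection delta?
Model: a simply supported beam with a point load P at midspan, so delta = (P·L^3) / (48·E·I) (SI units).
  A: delta = (42400 × 5.86^3) / (48 × (1.78 × 10¹¹) × 0.000736) = 0.001357 m = 1.357 mm
  B: delta = (93300 × 6.11^3) / (48 × (1.77 × 10¹¹) × 0.000421) = 0.00595 m = 5.95 mm
5.95 mm > 1.357 mm, so B is larger.
Final answer: B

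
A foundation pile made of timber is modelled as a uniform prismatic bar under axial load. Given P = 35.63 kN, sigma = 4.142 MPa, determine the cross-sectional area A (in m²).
Model: a uniform prismatic bar under axial load, so sigma = P / A.
Solve for A: A = P / sigma.
Convert to SI units:
  P = 35.63 kN = 35630 N
  sigma = 4.142 MPa = 4.142 × 10⁶ Pa
Substitute:
  A = 35630 / (4.142 × 10⁶)
  A = 0.008602 m²
Final answer: A = 0.008602 m²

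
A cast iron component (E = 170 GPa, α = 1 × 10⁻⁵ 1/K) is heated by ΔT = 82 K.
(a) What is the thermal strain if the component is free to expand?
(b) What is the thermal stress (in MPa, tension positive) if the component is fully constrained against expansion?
(a) Free thermal strain ε_th = α·ΔT = (1 × 10⁻⁵) × 82 = 0.00082
(b) Fully constrained, the expansion is suppressed, so σ = -E·α·ΔT. Convert E = 170 GPa = 1.7 × 10¹¹ Pa.
  σ = -(1.7 × 10¹¹) × (1 × 10⁻⁵) × 82 = -1.394 × 10⁸ Pa = -139.4 MPa (compressive)
Final answer: (a) ε_th = 0.00082, (b) σ = -139.4 MPa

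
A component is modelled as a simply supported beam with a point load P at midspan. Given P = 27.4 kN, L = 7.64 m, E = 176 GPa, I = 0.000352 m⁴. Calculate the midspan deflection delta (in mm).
Model: a simply supported beam with a point load P at midspan, so delta = (P·L^3) / (48·E·I).
Convert to SI units:
  P = 27.4 kN = 27400 N
  E = 176 GPa = 1.76 × 10¹¹ Pa
Substitute:
  delta = (27400 × 7.64^3) / (48 × (1.76 × 10¹¹) × 0.000352)
  delta = 0.004109 m
Convert: delta = 0.004109 m = 4.109 mm
Final answer: delta = 4.109 mm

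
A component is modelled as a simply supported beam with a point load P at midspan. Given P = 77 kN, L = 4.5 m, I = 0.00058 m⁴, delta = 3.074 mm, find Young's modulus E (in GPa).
Model: a simply supported beam with a point load P at midspan, so delta = (P·L^3) / (48·E·I).
Solve for E: E = (P·L^3) / (48·delta·I).
Convert to SI units:
  P = 77 kN = 77000 N
  delta = 3.074 mm = 0.003074 m
Substitute:
  E = (77000 × 4.5^3) / (48 × 0.003074 × 0.00058)
  E = 8.199 × 10¹⁰ Pa
Convert: E = 8.199 × 10¹⁰ Pa = 81.99 GPa
Final answer: E = 81.99 GPa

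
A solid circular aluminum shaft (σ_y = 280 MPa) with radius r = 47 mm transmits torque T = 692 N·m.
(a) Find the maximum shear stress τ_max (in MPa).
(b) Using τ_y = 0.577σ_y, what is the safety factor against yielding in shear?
(a) For a solid circular shaft, τ_max = T·r/J with J = π·r^4/2, i.e. τ_max = 2·T / (π·r^3). Convert r = 47 mm = 0.047 m.
  τ_max = (2 × 692) / (π × 0.047^3) = 4.243 × 10⁶ Pa = 4.243 MPa
(b) τ_y = 0.577 × 280 = 161.56 MPa
  SF = τ_y/τ_max = 161.56 / 4.243 = 38.08
Final answer: (a) τ_max = 4.243 MPa, (b) SF = 38.08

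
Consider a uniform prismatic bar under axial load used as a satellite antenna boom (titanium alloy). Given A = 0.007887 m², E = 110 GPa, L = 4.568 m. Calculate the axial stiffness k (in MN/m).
Model: a uniform prismatic bar under axial load, so k = (A·E) / L.
Convert to SI units:
  E = 110 GPa = 1.1 × 10¹¹ Pa
Substitute:
  k = (0.007887 × (1.1 × 10¹¹)) / 4.568
  k = 1.899 × 10⁸ N/m
Convert: k = 1.899 × 10⁸ N/m = 189.9 MN/m
Final answer: k = 189.9 MN/m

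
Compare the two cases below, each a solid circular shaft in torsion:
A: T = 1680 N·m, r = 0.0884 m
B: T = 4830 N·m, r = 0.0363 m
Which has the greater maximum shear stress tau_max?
Model: a solid circular shaft in torsion, so tau_max = (2·T) / (π·r^3) (SI units).
  A: tau_max = (2 × 1680) / (π × 0.0884^3) = 1.548 × 10⁶ Pa = 1.548 MPa
  B: tau_max = (2 × 4830) / (π × 0.0363^3) = 6.428 × 10⁷ Pa = 64.28 MPa
64.28 MPa > 1.548 MPa, so B is larger.
Final answer: B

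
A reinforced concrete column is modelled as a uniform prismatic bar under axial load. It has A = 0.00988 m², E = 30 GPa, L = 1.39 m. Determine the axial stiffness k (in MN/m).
Model: a uniform prismatic bar under axial load, so k = (A·E) / L.
Convert to SI units:
  E = 30 GPa = 3 × 10¹⁰ Pa
Substitute:
  k = (0.00988 × (3 × 10¹⁰)) / 1.39
  k = 2.132 × 10⁸ N/m
Convert: k = 2.132 × 10⁸ N/m = 213.2 MN/m
Final answer: k = 213.2 MN/m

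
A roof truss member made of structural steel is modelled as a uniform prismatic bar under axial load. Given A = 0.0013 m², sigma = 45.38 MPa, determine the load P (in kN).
Model: a uniform prismatic bar under axial load, so sigma = P / A.
Solve for P: P = sigma·A.
Convert to SI units:
  sigma = 45.38 MPa = 4.538 × 10⁷ Pa
Substitute:
  P = (4.538 × 10⁷) × 0.0013
  P = 58990 N
Convert: P = 58990 N = 58.99 kN
Final answer: P = 58.99 kN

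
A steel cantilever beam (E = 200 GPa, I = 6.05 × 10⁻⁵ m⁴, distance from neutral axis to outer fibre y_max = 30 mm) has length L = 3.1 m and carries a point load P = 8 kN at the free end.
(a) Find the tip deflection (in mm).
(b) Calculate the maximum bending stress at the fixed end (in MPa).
(a) Tip deflection of a cantilever with an end point load: δ = P·L^3 / (3·E·I). Convert P = 8 kN = 8000 N, E = 200 GPa = 2 × 10¹¹ Pa.
  δ = (8000 × 3.1^3) / (3 × (2 × 10¹¹) × (6.05 × 10⁻⁵)) = 0.006566 m = 6.566 mm
(b) Maximum bending moment at the fixed end: M = P·L = 8000 × 3.1 = 24800 N·m. Convert y_max = 30 mm = 0.03 m.
  σ = M·y_max / I = (24800 × 0.03) / (6.05 × 10⁻⁵) = 1.23 × 10⁷ Pa = 12.3 MPa
Final answer: (a) δ = 6.566 mm, (b) σ = 12.3 MPa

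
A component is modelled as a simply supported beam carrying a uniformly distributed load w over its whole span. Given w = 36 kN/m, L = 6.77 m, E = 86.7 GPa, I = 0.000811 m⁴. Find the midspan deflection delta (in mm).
Model: a simply supported beam carrying a uniformly distributed load w over its whole span, so delta = (5·w·L^4) / (384·E·I).
Convert to SI units:
  w = 36 kN/m = 36000 N/m
  E = 86.7 GPa = 8.67 × 10¹⁰ Pa
Substitute:
  delta = (5 × 36000 × 6.77^4) / (384 × (8.67 × 10¹⁰) × 0.000811)
  delta = 0.014 m
Convert: delta = 0.014 m = 14 mm
Final answer: delta = 14 mm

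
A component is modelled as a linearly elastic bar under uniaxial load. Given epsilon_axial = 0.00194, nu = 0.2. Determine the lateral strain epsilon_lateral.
Model: a linearly elastic bar under uniaxial load, so epsilon_lateral = -nu·epsilon_axial.
Substitute:
  epsilon_lateral = -(0.2 × 0.00194)
  epsilon_lateral = -0.000388
Final answer: epsilon_lateral = -0.000388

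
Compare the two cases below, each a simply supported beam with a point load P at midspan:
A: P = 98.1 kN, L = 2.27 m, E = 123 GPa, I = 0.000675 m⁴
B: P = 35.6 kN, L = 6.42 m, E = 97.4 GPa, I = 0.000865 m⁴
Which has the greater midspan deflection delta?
Model: a simply supported beam with a point load P at midspan, so delta = (P·L^3) / (48·E·I) (SI units).
  A: delta = (98100 × 2.27^3) / (48 × (1.23 × 10¹¹) × 0.000675) = 0.0002879 m = 0.2879 mm
  B: delta = (35600 × 6.42^3) / (48 × (9.74 × 10¹⁰) × 0.000865) = 0.002329 m = 2.329 mm
2.329 mm > 0.2879 mm, so B is larger.
Final answer: B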